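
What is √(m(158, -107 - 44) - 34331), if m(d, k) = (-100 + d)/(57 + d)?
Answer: 3*I*√176326445/215 ≈ 185.29*I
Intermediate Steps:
m(d, k) = (-100 + d)/(57 + d)
√(m(158, -107 - 44) - 34331) = √((-100 + 158)/(57 + 158) - 34331) = √(58/215 - 34331) = √(-7381107/215) = 3*I*√176326445/215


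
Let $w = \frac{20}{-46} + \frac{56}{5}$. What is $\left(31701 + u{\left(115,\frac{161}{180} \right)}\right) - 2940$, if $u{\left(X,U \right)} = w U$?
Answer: $\frac{12946783}{450} \approx 28771.0$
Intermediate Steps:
$w = \frac{1238}{115}$ ($w = 20 \left(- \frac{1}{46}\right) + 56 \cdot \frac{1}{5} = - \frac{10}{23} + \frac{56}{5} = \frac{1238}{115} \approx 10.765$)
$u{\left(X,U \right)} = \frac{1238 U}{115}$
$\left(31701 + u{\left(115,\frac{161}{180} \right)}\right) - 2940 = \left(31701 + \frac{1238 \cdot \frac{161}{180}}{115}\right) - 2940 = \left(31701 + \frac{1238 \cdot 161 \cdot \frac{1}{180}}{115}\right) - 2940 = \left(31701 + \frac{1238}{115} \cdot \frac{161}{180}\right) - 2940 = \left(31701 + \frac{4333}{450}\right) - 2940 = \frac{14269783}{450} - 2940 = \frac{12946783}{450}$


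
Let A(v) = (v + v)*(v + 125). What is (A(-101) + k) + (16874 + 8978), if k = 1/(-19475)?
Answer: 409052899/19475 ≈ 21004.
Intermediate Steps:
A(v) = 2*v*(125 + v) (A(v) = (2*v)*(125 + v) = 2*v*(125 + v))
k = -1/19475 ≈ -5.1348e-5
(A(-101) + k) + (16874 + 8978) = (2*(-101)*(125 - 101) - 1/19475) + (16874 + 8978) = (2*(-101)*24 - 1/19475) + 25852 = (-4848 - 1/19475) + 25852 = -94414801/19475 + 25852 = 409052899/19475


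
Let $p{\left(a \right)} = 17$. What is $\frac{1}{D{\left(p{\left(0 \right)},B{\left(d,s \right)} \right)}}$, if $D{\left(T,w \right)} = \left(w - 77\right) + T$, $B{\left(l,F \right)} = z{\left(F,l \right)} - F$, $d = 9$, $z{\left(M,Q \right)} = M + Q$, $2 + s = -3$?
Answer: $- \frac{1}{51} \approx -0.019608$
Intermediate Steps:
$s = -5$ ($s = -2 - 3 = -5$)
$B{\left(l,F \right)} = l$ ($B{\left(l,F \right)} = \left(F + l\right) - F = l$)
$D{\left(T,w \right)} = -77 + T + w$ ($D{\left(T,w \right)} = \left(-77 + w\right) + T = -77 + T + w$)
$\frac{1}{D{\left(p{\left(0 \right)},B{\left(d,s \right)} \right)}} = \frac{1}{-77 + 17 + 9} = \frac{1}{-51} = - \frac{1}{51}$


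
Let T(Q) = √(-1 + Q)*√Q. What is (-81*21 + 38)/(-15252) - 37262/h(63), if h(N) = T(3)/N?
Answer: 1663/15252 - 391251*√6 ≈ -9.5837e+5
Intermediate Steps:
T(Q) = √Q*√(-1 + Q)
h(N) = √6/N (h(N) = (√3*√(-1 + 3))/N = (√3*√2)/N = √6/N)
(-81*21 + 38)/(-15252) - 37262/h(63) = (-81*21 + 38)/(-15252) - 37262*21*√6/2 = (-1701 + 38)*(-1/15252) - 37262*21*√6/2 = -1663*(-1/15252) - 37262*21*√6/2 = 1663/15252 - 391251*√6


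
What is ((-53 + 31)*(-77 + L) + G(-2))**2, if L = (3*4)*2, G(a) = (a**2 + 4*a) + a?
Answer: 1345600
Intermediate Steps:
G(a) = a**2 + 5*a
L = 24 (L = 12*2 = 24)
((-53 + 31)*(-77 + L) + G(-2))**2 = ((-53 + 31)*(-77 + 24) - 2*(5 - 2))**2 = (-22*(-53) - 2*3)**2 = (1166 - 6)**2 = 1160**2 = 1345600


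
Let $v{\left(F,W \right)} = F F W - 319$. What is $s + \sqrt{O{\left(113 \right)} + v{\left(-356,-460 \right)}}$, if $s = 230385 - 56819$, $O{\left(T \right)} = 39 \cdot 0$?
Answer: $173566 + i \sqrt{58298879} \approx 1.7357 \cdot 10^{5} + 7635.4 i$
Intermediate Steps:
$v{\left(F,W \right)} = -319 + W F^{2}$ ($v{\left(F,W \right)} = F^{2} W - 319 = W F^{2} - 319 = -319 + W F^{2}$)
$O{\left(T \right)} = 0$
$s = 173566$
$s + \sqrt{O{\left(113 \right)} + v{\left(-356,-460 \right)}} = 173566 + \sqrt{0 - \left(319 + 460 \left(-356\right)^{2}\right)} = 173566 + \sqrt{0 - 58298879} = 173566 + \sqrt{-58298879} = 173566 + i \sqrt{58298879}$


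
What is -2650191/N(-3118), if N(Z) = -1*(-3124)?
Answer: -2650191/3124 ≈ -848.33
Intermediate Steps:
N(Z) = 3124
-2650191/N(-3118) = -2650191/3124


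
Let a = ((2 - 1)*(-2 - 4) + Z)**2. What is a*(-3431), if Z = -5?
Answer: -415151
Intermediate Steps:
a = 121 (a = ((2 - 1)*(-2 - 4) - 5)**2 = (1*(-6) - 5)**2 = (-6 - 5)**2 = (-11)**2 = 121)
a*(-3431) = 121*(-3431) = -415151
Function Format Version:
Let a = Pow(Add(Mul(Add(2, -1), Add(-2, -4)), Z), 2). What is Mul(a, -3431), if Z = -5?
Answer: -415151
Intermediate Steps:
a = 121 (a = Pow(Add(Mul(Add(2, -1), Add(-2, -4)), -5), 2) = Pow(Add(Mul(1, -6), -5), 2) = Pow(Add(-6, -5), 2) = Pow(-11, 2) = 121)
Mul(a, -3431) = Mul(121, -3431) = -415151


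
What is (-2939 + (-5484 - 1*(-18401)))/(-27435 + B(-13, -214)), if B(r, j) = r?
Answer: -4989/13724 ≈ -0.36352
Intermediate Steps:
(-2939 + (-5484 - 1*(-18401)))/(-27435 + B(-13, -214)) = (-2939 + (-5484 - 1*(-18401)))/(-27435 - 13) = (-2939 + (-5484 + 18401))/(-27448) = (-2939 + 12917)*(-1/27448) = 9978*(-1/27448) = -4989/13724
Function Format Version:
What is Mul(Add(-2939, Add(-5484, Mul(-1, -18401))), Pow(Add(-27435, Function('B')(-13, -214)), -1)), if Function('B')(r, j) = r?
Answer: Rational(-4989, 13724) ≈ -0.36352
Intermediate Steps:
Mul(Add(-2939, Add(-5484, Mul(-1, -18401))), Pow(Add(-27435, Function('B')(-13, -214)), -1)) = Mul(Add(-2939, Add(-5484, Mul(-1, -18401))), Pow(Add(-27435, -13), -1)) = Mul(Add(-2939, Add(-5484, 18401)), Pow(-27448, -1)) = Mul(Add(-2939, 12917), Rational(-1, 27448)) = Mul(9978, Rational(-1, 27448)) = Rational(-4989, 13724)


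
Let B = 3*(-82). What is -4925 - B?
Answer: -4679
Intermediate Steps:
B = -246
-4925 - B = -4925 - 1*(-246) = -4925 + 246 = -4679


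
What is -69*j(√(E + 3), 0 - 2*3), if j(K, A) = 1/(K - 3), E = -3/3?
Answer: 207/7 + 69*√2/7 ≈ 43.512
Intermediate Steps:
E = -1 (E = -3*⅓ = -1)
j(K, A) = 1/(-3 + K)
-69*j(√(E + 3), 0 - 2*3) = -69/(-3 + √(-1 + 3)) = -69/(-3 + √2)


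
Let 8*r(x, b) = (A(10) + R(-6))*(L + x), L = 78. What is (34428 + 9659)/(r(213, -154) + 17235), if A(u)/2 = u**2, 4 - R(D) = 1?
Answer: 352696/196953 ≈ 1.7908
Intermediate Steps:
R(D) = 3 (R(D) = 4 - 1*1 = 4 - 1 = 3)
A(u) = 2*u**2
r(x, b) = 7917/4 + 203*x/8 (r(x, b) = ((2*10**2 + 3)*(78 + x))/8 = ((2*100 + 3)*(78 + x))/8 = ((200 + 3)*(78 + x))/8 = (203*(78 + x))/8 = (15834 + 203*x)/8 = 7917/4 + 203*x/8)
(34428 + 9659)/(r(213, -154) + 17235) = (34428 + 9659)/((7917/4 + (203/8)*213) + 17235) = 44087/((7917/4 + 43239/8) + 17235) = 44087/(59073/8 + 17235) = 44087/(196953/8) = 44087*(8/196953) = 352696/196953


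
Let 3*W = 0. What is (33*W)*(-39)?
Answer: 0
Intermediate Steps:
W = 0 (W = (⅓)*0 = 0)
(33*W)*(-39) = (33*0)*(-39) = 0*(-39) = 0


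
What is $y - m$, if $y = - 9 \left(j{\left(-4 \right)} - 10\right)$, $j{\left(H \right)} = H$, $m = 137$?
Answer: $-11$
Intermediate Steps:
$y = 126$ ($y = - 9 \left(-4 - 10\right) = \left(-9\right) \left(-14\right) = 126$)
$y - m = 126 - 137 = -11$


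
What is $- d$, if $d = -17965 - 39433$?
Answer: $57398$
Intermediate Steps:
$d = -57398$
$- d = \left(-1\right) \left(-57398\right) = 57398$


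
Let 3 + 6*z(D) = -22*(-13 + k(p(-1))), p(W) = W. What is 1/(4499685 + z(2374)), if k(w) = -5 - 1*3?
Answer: 2/8999523 ≈ 2.2223e-7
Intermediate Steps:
k(w) = -8 (k(w) = -5 - 3 = -8)
z(D) = 153/2 (z(D) = -½ + (-22*(-13 - 8))/6 = -½ + (-22*(-21))/6 = -½ + (⅙)*462 = -½ + 77 = 153/2)
1/(4499685 + z(2374)) = 1/(4499685 + 153/2) = 1/(8999523/2) = 2/8999523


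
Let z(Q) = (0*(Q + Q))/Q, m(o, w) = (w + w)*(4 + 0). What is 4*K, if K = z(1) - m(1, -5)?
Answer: 160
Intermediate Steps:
m(o, w) = 8*w (m(o, w) = (2*w)*4 = 8*w)
z(Q) = 0 (z(Q) = (0*(2*Q))/Q = 0/Q = 0)
K = 40 (K = 0 - 8*(-5) = 0 - 1*(-40) = 0 + 40 = 40)
4*K = 4*40 = 160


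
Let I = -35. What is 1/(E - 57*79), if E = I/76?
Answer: -76/342263 ≈ -0.00022205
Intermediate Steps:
E = -35/76 ≈ -0.46053
1/(E - 57*79) = 1/(-35/76 - 57*79) = 1/(-35/76 - 4503) = 1/(-342263/76) = -76/342263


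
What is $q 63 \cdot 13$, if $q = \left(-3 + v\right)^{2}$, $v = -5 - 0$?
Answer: $52416$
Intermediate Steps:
$v = -5$ ($v = -5 + 0 = -5$)
$q = 64$ ($q = \left(-3 - 5\right)^{2} = \left(-8\right)^{2} = 64$)
$q 63 \cdot 13 = 64 \cdot 63 \cdot 13 = 4032 \cdot 13 = 52416$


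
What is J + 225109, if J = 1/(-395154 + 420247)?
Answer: 5648660138/25093 ≈ 2.2511e+5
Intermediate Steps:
J = 1/25093 ≈ 3.9852e-5
J + 225109 = 1/25093 + 225109 = 5648660138/25093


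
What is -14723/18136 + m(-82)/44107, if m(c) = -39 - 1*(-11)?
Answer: -92842167/114274936 ≈ -0.81245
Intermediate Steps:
m(c) = -28 (m(c) = -39 + 11 = -28)
-14723/18136 + m(-82)/44107 = -14723/18136 - 28/44107 = -14723*1/18136 - 28*1/44107 = -14723/18136 - 4/6301 = -92842167/114274936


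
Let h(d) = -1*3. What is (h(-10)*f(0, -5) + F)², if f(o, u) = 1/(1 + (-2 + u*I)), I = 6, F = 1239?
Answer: 1475481744/961 ≈ 1.5354e+6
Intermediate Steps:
h(d) = -3
f(o, u) = 1/(-1 + 6*u) (f(o, u) = 1/(1 + (-2 + u*6)) = 1/(1 + (-2 + 6*u)) = 1/(-1 + 6*u))
(h(-10)*f(0, -5) + F)² = (-3/(-1 + 6*(-5)) + 1239)² = (-3/(-1 - 30) + 1239)² = (-3/(-31) + 1239)² = (-3*(-1/31) + 1239)² = (3/31 + 1239)² = (38412/31)² = 1475481744/961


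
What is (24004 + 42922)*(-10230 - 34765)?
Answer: -3011335370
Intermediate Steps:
(24004 + 42922)*(-10230 - 34765) = 66926*(-44995) = -3011335370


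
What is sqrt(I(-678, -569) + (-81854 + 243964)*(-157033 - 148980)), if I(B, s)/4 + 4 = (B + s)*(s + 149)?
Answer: I*sqrt(49605672486) ≈ 2.2272e+5*I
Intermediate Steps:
I(B, s) = -16 + 4*(149 + s)*(B + s) (I(B, s) = -16 + 4*((B + s)*(s + 149)) = -16 + 4*((B + s)*(149 + s)) = -16 + 4*((149 + s)*(B + s)) = -16 + 4*(149 + s)*(B + s))
sqrt(I(-678, -569) + (-81854 + 243964)*(-157033 - 148980)) = sqrt((-16 + 4*(-569)**2 + 596*(-678) + 596*(-569) + 4*(-678)*(-569)) + (-81854 + 243964)*(-157033 - 148980)) = sqrt((-16 + 4*323761 - 404088 - 339124 + 1543128) + 162110*(-306013)) = sqrt((-16 + 1295044 - 404088 - 339124 + 1543128) - 49607767430) = sqrt(2094944 - 49607767430) = sqrt(-49605672486) = I*sqrt(49605672486)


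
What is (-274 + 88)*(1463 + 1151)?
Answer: -486204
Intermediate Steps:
(-274 + 88)*(1463 + 1151) = -186*2614 = -486204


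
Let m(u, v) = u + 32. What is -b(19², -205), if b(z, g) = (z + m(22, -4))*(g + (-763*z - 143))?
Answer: 114453265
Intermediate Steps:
m(u, v) = 32 + u
b(z, g) = (54 + z)*(-143 + g - 763*z) (b(z, g) = (z + (32 + 22))*(g + (-763*z - 143)) = (z + 54)*(g + (-143 - 763*z)) = (54 + z)*(-143 + g - 763*z))
-b(19², -205) = -(-7722 - 41345*19² - 763*(19²)² + 54*(-205) - 205*19²) = -(-7722 - 41345*361 - 763*361² - 11070 - 205*361) = -(-7722 - 14925545 - 763*130321 - 11070 - 74005) = -(-7722 - 14925545 - 99434923 - 11070 - 74005) = -1*(-114453265) = 114453265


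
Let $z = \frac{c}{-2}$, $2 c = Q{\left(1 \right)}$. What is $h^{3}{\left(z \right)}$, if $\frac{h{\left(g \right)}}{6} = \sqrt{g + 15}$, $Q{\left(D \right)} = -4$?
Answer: $13824$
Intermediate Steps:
$c = -2$ ($c = \frac{1}{2} \left(-4\right) = -2$)
$z = 1$ ($z = - \frac{2}{-2} = \left(-2\right) \left(- \frac{1}{2}\right) = 1$)
$h{\left(g \right)} = 6 \sqrt{15 + g}$ ($h{\left(g \right)} = 6 \sqrt{g + 15} = 6 \sqrt{15 + g}$)
$h^{3}{\left(z \right)} = \left(6 \sqrt{15 + 1}\right)^{3} = \left(6 \sqrt{16}\right)^{3} = \left(6 \cdot 4\right)^{3} = 24^{3} = 13824$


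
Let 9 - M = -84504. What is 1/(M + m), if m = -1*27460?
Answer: 1/57053 ≈ 1.7528e-5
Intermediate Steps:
M = 84513 (M = 9 - 1*(-84504) = 9 + 84504 = 84513)
m = -27460
1/(M + m) = 1/(84513 - 27460) = 1/57053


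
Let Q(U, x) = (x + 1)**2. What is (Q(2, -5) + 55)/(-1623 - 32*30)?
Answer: -71/2583 ≈ -0.027487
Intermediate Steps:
Q(U, x) = (1 + x)**2
(Q(2, -5) + 55)/(-1623 - 32*30) = ((1 - 5)**2 + 55)/(-1623 - 32*30) = ((-4)**2 + 55)/(-1623 - 960) = (16 + 55)/(-2583) = 71*(-1/2583) = -71/2583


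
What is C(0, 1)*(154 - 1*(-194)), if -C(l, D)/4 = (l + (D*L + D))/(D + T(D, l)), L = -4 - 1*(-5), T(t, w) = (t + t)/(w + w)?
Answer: 0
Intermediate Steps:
T(t, w) = t/w (T(t, w) = (2*t)/((2*w)) = (2*t)*(1/(2*w)) = t/w)
L = 1 (L = -4 + 5 = 1)
C(l, D) = -4*(l + 2*D)/(D + D/l) (C(l, D) = -4*(l + (D*1 + D))/(D + D/l) = -4*(l + (D + D))/(D + D/l) = -4*(l + 2*D)/(D + D/l))
C(0, 1)*(154 - 1*(-194)) = (-4*0*(0 + 2*1)/(1*(1 + 0)))*(154 - 1*(-194)) = (-4*0*1*(0 + 2)/1)*(154 + 194) = -4*0*1*1*2*348 = 0*348 = 0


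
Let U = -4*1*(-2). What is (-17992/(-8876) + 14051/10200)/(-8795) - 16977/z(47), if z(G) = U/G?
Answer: -9927322791782447/99532135500 ≈ -99740.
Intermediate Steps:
U = 8 (U = -4*(-2) = 8)
z(G) = 8/G
(-17992/(-8876) + 14051/10200)/(-8795) - 16977/z(47) = (-17992/(-8876) + 14051/10200)/(-8795) - 16977/(8/47) = (-17992*(-1/8876) + 14051*(1/10200))*(-1/8795) - 16977/(8*(1/47)) = (4498/2219 + 14051/10200)*(-1/8795) - 16977/8/47 = (77058769/22633800)*(-1/8795) - 16977*47/8 = -77058769/199064271000 - 797919/8 = -9927322791782447/99532135500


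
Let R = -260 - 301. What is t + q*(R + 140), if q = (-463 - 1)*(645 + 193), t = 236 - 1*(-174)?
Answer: 163698682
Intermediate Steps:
t = 410 (t = 236 + 174 = 410)
q = -388832 (q = -464*838 = -388832)
R = -561
t + q*(R + 140) = 410 - 388832*(-561 + 140) = 410 - 388832*(-421) = 410 + 163698272 = 163698682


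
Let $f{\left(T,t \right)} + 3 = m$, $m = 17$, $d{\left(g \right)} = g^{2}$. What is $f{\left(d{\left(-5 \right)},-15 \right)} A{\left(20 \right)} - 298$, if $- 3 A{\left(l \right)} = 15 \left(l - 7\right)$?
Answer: $-1208$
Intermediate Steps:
$A{\left(l \right)} = 35 - 5 l$ ($A{\left(l \right)} = - \frac{15 \left(l - 7\right)}{3} = - \frac{15 \left(-7 + l\right)}{3} = - \frac{-105 + 15 l}{3} = 35 - 5 l$)
$f{\left(T,t \right)} = 14$ ($f{\left(T,t \right)} = -3 + 17 = 14$)
$f{\left(d{\left(-5 \right)},-15 \right)} A{\left(20 \right)} - 298 = 14 \left(35 - 100\right) - 298 = 14 \left(-65\right) - 298 = -910 - 298 = -1208$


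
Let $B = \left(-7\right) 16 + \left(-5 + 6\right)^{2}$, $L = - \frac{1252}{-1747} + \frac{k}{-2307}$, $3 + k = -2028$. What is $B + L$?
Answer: $- \frac{146976666}{1343443} \approx -109.4$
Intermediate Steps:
$k = -2031$ ($k = -3 - 2028 = -2031$)
$L = \frac{2145507}{1343443}$ ($L = - \frac{1252}{-1747} - \frac{2031}{-2307} = \left(-1252\right) \left(- \frac{1}{1747}\right) - - \frac{677}{769} = \frac{1252}{1747} + \frac{677}{769} = \frac{2145507}{1343443} \approx 1.597$)
$B = -111$ ($B = -112 + 1^{2} = -112 + 1 = -111$)
$B + L = -111 + \frac{2145507}{1343443} = - \frac{146976666}{1343443}$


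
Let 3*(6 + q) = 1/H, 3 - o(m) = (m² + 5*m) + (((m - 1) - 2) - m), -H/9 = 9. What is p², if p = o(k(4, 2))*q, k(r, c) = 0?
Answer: 8514724/6561 ≈ 1297.8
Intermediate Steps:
H = -81 (H = -9*9 = -81)
o(m) = 6 - m² - 5*m (o(m) = 3 - ((m² + 5*m) + (((m - 1) - 2) - m)) = 3 - ((m² + 5*m) + (((-1 + m) - 2) - m)) = 3 - ((m² + 5*m) + ((-3 + m) - m)) = 3 - ((m² + 5*m) - 3) = 3 - (-3 + m² + 5*m) = 3 + (3 - m² - 5*m) = 6 - m² - 5*m)
q = -1459/243 (q = -6 + (⅓)/(-81) = -6 + (⅓)*(-1/81) = -6 - 1/243 = -1459/243 ≈ -6.0041)
p = -2918/81 (p = (6 - 1*0² - 5*0)*(-1459/243) = (6 - 1*0 + 0)*(-1459/243) = (6 + 0 + 0)*(-1459/243) = 6*(-1459/243) = -2918/81 ≈ -36.025)
p² = (-2918/81)² = 8514724/6561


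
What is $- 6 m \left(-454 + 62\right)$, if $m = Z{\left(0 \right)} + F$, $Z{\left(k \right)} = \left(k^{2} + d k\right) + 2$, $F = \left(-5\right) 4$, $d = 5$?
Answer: $-42336$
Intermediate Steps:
$F = -20$
$Z{\left(k \right)} = 2 + k^{2} + 5 k$ ($Z{\left(k \right)} = \left(k^{2} + 5 k\right) + 2 = 2 + k^{2} + 5 k$)
$m = -18$ ($m = \left(2 + 0^{2} + 5 \cdot 0\right) - 20 = \left(2 + 0 + 0\right) - 20 = 2 - 20 = -18$)
$- 6 m \left(-454 + 62\right) = \left(-6\right) \left(-18\right) \left(-454 + 62\right) = 108 \left(-392\right) = -42336$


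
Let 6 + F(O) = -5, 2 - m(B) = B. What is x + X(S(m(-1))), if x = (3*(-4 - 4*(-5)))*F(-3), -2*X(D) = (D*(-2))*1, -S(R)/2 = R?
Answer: -534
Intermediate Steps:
m(B) = 2 - B
S(R) = -2*R
F(O) = -11 (F(O) = -6 - 5 = -11)
X(D) = D (X(D) = -D*(-2)/2 = -(-2*D)/2 = -(-1)*D = D)
x = -528 (x = (3*(-4 - 4*(-5)))*(-11) = (3*(-4 + 20))*(-11) = (3*16)*(-11) = 48*(-11) = -528)
x + X(S(m(-1))) = -528 - 2*(2 - 1*(-1)) = -528 - 2*(2 + 1) = -528 - 2*3 = -528 - 6 = -534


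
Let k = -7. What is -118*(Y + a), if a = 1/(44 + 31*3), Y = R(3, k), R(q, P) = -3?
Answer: 48380/137 ≈ 353.14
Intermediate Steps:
Y = -3
a = 1/137 (a = 1/(44 + 93) = 1/137 ≈ 0.0072993)
-118*(Y + a) = -118*(-3 + 1/137) = -118*(-410/137) = 48380/137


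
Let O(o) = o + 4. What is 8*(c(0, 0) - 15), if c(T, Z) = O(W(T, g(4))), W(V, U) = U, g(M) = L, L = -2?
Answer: -104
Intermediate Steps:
g(M) = -2
O(o) = 4 + o
c(T, Z) = 2 (c(T, Z) = 4 - 2 = 2)
8*(c(0, 0) - 15) = 8*(2 - 15) = 8*(-13) = -104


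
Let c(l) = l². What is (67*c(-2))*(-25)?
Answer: -6700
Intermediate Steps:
(67*c(-2))*(-25) = (67*(-2)²)*(-25) = (67*4)*(-25) = 268*(-25) = -6700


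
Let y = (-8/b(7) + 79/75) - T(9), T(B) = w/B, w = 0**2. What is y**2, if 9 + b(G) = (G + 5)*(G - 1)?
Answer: 2128681/2480625 ≈ 0.85812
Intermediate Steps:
w = 0
b(G) = -9 + (-1 + G)*(5 + G) (b(G) = -9 + (G + 5)*(G - 1) = -9 + (5 + G)*(-1 + G) = -9 + (-1 + G)*(5 + G))
T(B) = 0 (T(B) = 0/B = 0)
y = 1459/1575 (y = (-8/(-14 + 7**2 + 4*7) + 79/75) - 1*0 = (-8/(-14 + 49 + 28) + 79*(1/75)) + 0 = (-8/63 + 79/75) + 0 = 1459/1575 + 0 = 1459/1575 ≈ 0.92635)
y**2 = (1459/1575)**2 = 2128681/2480625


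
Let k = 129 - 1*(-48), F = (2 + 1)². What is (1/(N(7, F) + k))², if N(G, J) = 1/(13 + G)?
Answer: 400/12538681 ≈ 3.1901e-5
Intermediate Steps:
F = 9 (F = 3² = 9)
k = 177 (k = 129 + 48 = 177)
(1/(N(7, F) + k))² = (1/(1/(13 + 7) + 177))² = (1/(1/20 + 177))² = (1/(3541/20))² = (20/3541)² = 400/12538681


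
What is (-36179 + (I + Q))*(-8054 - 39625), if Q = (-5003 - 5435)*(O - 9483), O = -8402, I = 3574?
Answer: -8899334220975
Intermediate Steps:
Q = 186683630 (Q = (-5003 - 5435)*(-8402 - 9483) = -10438*(-17885) = 186683630)
(-36179 + (I + Q))*(-8054 - 39625) = (-36179 + (3574 + 186683630))*(-8054 - 39625) = (-36179 + 186687204)*(-47679) = 186651025*(-47679) = -8899334220975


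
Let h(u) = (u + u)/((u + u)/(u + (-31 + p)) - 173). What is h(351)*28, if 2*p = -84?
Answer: -341523/2962 ≈ -115.30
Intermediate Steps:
p = -42 (p = (½)*(-84) = -42)
h(u) = 2*u/(-173 + 2*u/(-73 + u)) (h(u) = (u + u)/((u + u)/(u + (-31 - 42)) - 173) = (2*u)/((2*u)/(u - 73) - 173) = (2*u)/((2*u)/(-73 + u) - 173) = (2*u)/(2*u/(-73 + u) - 173) = (2*u)/(-173 + 2*u/(-73 + u)) = 2*u/(-173 + 2*u/(-73 + u)))
h(351)*28 = (2*351*(73 - 1*351)/(-12629 + 171*351))*28 = (2*351*(73 - 351)/(-12629 + 60021))*28 = (2*351*(-278)/47392)*28 = (2*351*(1/47392)*(-278))*28 = -48789/11848*28 = -341523/2962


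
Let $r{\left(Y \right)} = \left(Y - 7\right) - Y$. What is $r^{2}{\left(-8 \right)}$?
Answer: $49$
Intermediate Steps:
$r{\left(Y \right)} = -7$ ($r{\left(Y \right)} = \left(-7 + Y\right) - Y = -7$)
$r^{2}{\left(-8 \right)} = \left(-7\right)^{2} = 49$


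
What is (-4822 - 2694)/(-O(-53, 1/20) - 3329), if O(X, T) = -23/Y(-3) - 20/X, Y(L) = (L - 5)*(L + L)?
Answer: 19120704/8468717 ≈ 2.2578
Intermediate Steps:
Y(L) = 2*L*(-5 + L) (Y(L) = (-5 + L)*(2*L) = 2*L*(-5 + L))
O(X, T) = -23/48 - 20/X (O(X, T) = -23*(-1/(6*(-5 - 3))) - 20/X = -23/(2*(-3)*(-8)) - 20/X = -23/48 - 20/X)
(-4822 - 2694)/(-O(-53, 1/20) - 3329) = (-4822 - 2694)/(-(-23/48 - 20/(-53)) - 3329) = -7516/(-(-23/48 - 20*(-1/53)) - 3329) = -7516/(-(-23/48 + 20/53) - 3329) = -7516/(-1*(-259/2544) - 3329) = -7516/(259/2544 - 3329) = -7516/(-8468717/2544) = -7516*(-2544/8468717) = 19120704/8468717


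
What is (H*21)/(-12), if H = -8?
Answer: 14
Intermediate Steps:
(H*21)/(-12) = -8*21/(-12) = -168*(-1/12) = 14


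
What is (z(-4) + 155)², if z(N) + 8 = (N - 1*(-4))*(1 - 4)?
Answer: 21609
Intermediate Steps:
z(N) = -20 - 3*N (z(N) = -8 + (N - 1*(-4))*(1 - 4) = -8 + (N + 4)*(-3) = -8 + (4 + N)*(-3) = -8 + (-12 - 3*N) = -20 - 3*N)
(z(-4) + 155)² = ((-20 - 3*(-4)) + 155)² = ((-20 + 12) + 155)² = (-8 + 155)² = 147² = 21609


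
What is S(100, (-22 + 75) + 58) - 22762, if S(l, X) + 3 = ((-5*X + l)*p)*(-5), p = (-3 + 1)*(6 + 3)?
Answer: -63715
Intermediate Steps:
p = -18 (p = -2*9 = -18)
S(l, X) = -3 - 450*X + 90*l (S(l, X) = -3 + ((-5*X + l)*(-18))*(-5) = -3 + ((l - 5*X)*(-18))*(-5) = -3 + (-18*l + 90*X)*(-5) = -3 + (-450*X + 90*l) = -3 - 450*X + 90*l)
S(100, (-22 + 75) + 58) - 22762 = (-3 - 450*((-22 + 75) + 58) + 90*100) - 22762 = (-3 - 450*(53 + 58) + 9000) - 22762 = (-3 - 450*111 + 9000) - 22762 = (-3 - 49950 + 9000) - 22762 = -40953 - 22762 = -63715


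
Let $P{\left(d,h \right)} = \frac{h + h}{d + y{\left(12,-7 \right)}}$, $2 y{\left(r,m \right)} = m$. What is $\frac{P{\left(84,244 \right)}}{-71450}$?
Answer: $- \frac{488}{5751725} \approx -8.4844 \cdot 10^{-5}$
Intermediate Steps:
$y{\left(r,m \right)} = \frac{m}{2}$
$P{\left(d,h \right)} = \frac{2 h}{- \frac{7}{2} + d}$ ($P{\left(d,h \right)} = \frac{h + h}{d + \frac{1}{2} \left(-7\right)} = \frac{2 h}{d - \frac{7}{2}} = \frac{2 h}{- \frac{7}{2} + d}$)
$\frac{P{\left(84,244 \right)}}{-71450} = \frac{4 \cdot 244 \frac{1}{-7 + 2 \cdot 84}}{-71450} = 4 \cdot 244 \frac{1}{-7 + 168} \left(- \frac{1}{71450}\right) = 4 \cdot 244 \cdot \frac{1}{161} \left(- \frac{1}{71450}\right) = \frac{976}{161} \left(- \frac{1}{71450}\right) = - \frac{488}{5751725}$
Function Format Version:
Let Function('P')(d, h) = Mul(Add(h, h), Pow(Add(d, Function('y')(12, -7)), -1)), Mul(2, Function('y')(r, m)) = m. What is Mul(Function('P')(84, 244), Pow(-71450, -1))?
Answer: Rational(-488, 5751725) ≈ -8.4844e-5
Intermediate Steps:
Function('y')(r, m) = Mul(Rational(1, 2), m)
Function('P')(d, h) = Mul(2, h, Pow(Add(Rational(-7, 2), d), -1)) (Function('P')(d, h) = Mul(Add(h, h), Pow(Add(d, Mul(Rational(1, 2), -7)), -1)) = Mul(Mul(2, h), Pow(Add(d, Rational(-7, 2)), -1)) = Mul(Mul(2, h), Pow(Add(Rational(-7, 2), d), -1)) = Mul(2, h, Pow(Add(Rational(-7, 2), d), -1)))
Mul(Function('P')(84, 244), Pow(-71450, -1)) = Mul(Mul(4, 244, Pow(Add(-7, Mul(2, 84)), -1)), Pow(-71450, -1)) = Mul(Mul(4, 244, Pow(Add(-7, 168), -1)), Rational(-1, 71450)) = Mul(Mul(4, 244, Pow(161, -1)), Rational(-1, 71450)) = Mul(Mul(4, 244, Rational(1, 161)), Rational(-1, 71450)) = Mul(Rational(976, 161), Rational(-1, 71450)) = Rational(-488, 5751725)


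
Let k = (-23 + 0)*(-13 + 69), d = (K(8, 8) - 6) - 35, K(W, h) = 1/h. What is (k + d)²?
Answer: 113018161/64 ≈ 1.7659e+6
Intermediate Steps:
d = -327/8 (d = (1/8 - 6) - 35 = (⅛ - 6) - 35 = -47/8 - 35 = -327/8 ≈ -40.875)
k = -1288 (k = -23*56 = -1288)
(k + d)² = (-1288 - 327/8)² = (-10631/8)² = 113018161/64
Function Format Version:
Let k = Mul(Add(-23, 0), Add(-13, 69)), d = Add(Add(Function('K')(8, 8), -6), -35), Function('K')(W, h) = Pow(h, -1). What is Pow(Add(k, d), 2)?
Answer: Rational(113018161, 64) ≈ 1.7659e+6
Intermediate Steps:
d = Rational(-327, 8) (d = Add(Add(Pow(8, -1), -6), -35) = Add(Add(Rational(1, 8), -6), -35) = Add(Rational(-47, 8), -35) = Rational(-327, 8) ≈ -40.875)
k = -1288 (k = Mul(-23, 56) = -1288)
Pow(Add(k, d), 2) = Pow(Add(-1288, Rational(-327, 8)), 2) = Pow(Rational(-10631, 8), 2) = Rational(113018161, 64)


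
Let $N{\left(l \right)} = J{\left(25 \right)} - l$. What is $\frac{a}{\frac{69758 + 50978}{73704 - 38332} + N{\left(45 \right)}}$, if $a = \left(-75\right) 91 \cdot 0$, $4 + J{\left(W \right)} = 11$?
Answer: $0$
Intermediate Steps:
$J{\left(W \right)} = 7$ ($J{\left(W \right)} = -4 + 11 = 7$)
$N{\left(l \right)} = 7 - l$
$a = 0$ ($a = \left(-6825\right) 0 = 0$)
$\frac{a}{\frac{69758 + 50978}{73704 - 38332} + N{\left(45 \right)}} = \frac{0}{\frac{69758 + 50978}{73704 - 38332} + \left(7 - 45\right)} = \frac{0}{\frac{120736}{35372} + \left(7 - 45\right)} = \frac{0}{120736 \cdot \frac{1}{35372} - 38} = \frac{0}{\frac{30184}{8843} - 38} = \frac{0}{- \frac{305850}{8843}} = 0 \left(- \frac{8843}{305850}\right) = 0$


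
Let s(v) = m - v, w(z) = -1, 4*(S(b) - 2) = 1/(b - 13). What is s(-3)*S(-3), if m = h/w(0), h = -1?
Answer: 127/16 ≈ 7.9375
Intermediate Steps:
S(b) = 2 + 1/(4*(-13 + b)) (S(b) = 2 + 1/(4*(b - 13)) = 2 + 1/(4*(-13 + b)))
m = 1 (m = -1/(-1) = -1*(-1) = 1)
s(v) = 1 - v
s(-3)*S(-3) = (1 - 1*(-3))*((-103 + 8*(-3))/(4*(-13 - 3))) = (1 + 3)*((¼)*(-103 - 24)/(-16)) = 4*((¼)*(-1/16)*(-127)) = 4*(127/64) = 127/16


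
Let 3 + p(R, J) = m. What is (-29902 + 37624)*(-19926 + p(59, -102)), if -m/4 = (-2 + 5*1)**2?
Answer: -154169730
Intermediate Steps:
m = -36 (m = -4*(-2 + 5*1)**2 = -4*(-2 + 5)**2 = -4*3**2 = -4*9 = -36)
p(R, J) = -39 (p(R, J) = -3 - 36 = -39)
(-29902 + 37624)*(-19926 + p(59, -102)) = (-29902 + 37624)*(-19926 - 39) = 7722*(-19965) = -154169730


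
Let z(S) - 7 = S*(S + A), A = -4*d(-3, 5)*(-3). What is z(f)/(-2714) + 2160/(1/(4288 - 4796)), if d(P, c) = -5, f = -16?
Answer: -2978019143/2714 ≈ -1.0973e+6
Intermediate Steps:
A = -60 (A = -4*(-5)*(-3) = 20*(-3) = -60)
z(S) = 7 + S*(-60 + S) (z(S) = 7 + S*(S - 60) = 7 + S*(-60 + S))
z(f)/(-2714) + 2160/(1/(4288 - 4796)) = (7 + (-16)**2 - 60*(-16))/(-2714) + 2160/(1/(4288 - 4796)) = (7 + 256 + 960)*(-1/2714) + 2160/(1/(-508)) = 1223*(-1/2714) + 2160/(-1/508) = -1223/2714 + 2160*(-508) = -1223/2714 - 1097280 = -2978019143/2714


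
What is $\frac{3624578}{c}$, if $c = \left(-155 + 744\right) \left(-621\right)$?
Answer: $- \frac{3624578}{365769} \approx -9.9095$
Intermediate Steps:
$c = -365769$ ($c = 589 \left(-621\right) = -365769$)
$\frac{3624578}{c} = \frac{3624578}{-365769} = 3624578 \left(- \frac{1}{365769}\right) = - \frac{3624578}{365769}$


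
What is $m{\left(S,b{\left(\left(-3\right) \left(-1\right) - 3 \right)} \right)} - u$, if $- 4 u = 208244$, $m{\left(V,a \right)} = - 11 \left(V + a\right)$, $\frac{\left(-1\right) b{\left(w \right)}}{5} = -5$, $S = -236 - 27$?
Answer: $54679$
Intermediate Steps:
$S = -263$ ($S = -236 - 27 = -263$)
$b{\left(w \right)} = 25$ ($b{\left(w \right)} = \left(-5\right) \left(-5\right) = 25$)
$m{\left(V,a \right)} = - 11 V - 11 a$
$u = -52061$ ($u = \left(- \frac{1}{4}\right) 208244 = -52061$)
$m{\left(S,b{\left(\left(-3\right) \left(-1\right) - 3 \right)} \right)} - u = \left(\left(-11\right) \left(-263\right) - 275\right) - -52061 = \left(2893 - 275\right) + 52061 = 2618 + 52061 = 54679$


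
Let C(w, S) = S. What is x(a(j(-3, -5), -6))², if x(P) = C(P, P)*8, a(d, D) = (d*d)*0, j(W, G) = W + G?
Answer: 0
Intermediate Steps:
j(W, G) = G + W
a(d, D) = 0 (a(d, D) = d²*0 = 0)
x(P) = 8*P (x(P) = P*8 = 8*P)
x(a(j(-3, -5), -6))² = (8*0)² = 0² = 0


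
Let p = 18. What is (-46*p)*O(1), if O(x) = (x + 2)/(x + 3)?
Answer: -621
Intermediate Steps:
O(x) = (2 + x)/(3 + x)
(-46*p)*O(1) = (-46*18)*((2 + 1)/(3 + 1)) = -828*3/4 = -621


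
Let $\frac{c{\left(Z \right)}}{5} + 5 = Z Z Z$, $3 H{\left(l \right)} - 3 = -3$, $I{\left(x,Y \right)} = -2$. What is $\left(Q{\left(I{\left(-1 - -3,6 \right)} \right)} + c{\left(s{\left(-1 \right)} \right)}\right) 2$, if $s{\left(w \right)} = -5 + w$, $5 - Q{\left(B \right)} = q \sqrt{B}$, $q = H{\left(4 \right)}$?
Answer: $-2200$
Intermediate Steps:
$H{\left(l \right)} = 0$ ($H{\left(l \right)} = 1 + \frac{1}{3} \left(-3\right) = 1 - 1 = 0$)
$q = 0$
$Q{\left(B \right)} = 5$ ($Q{\left(B \right)} = 5 - 0 \sqrt{B} = 5 - 0 = 5 + 0 = 5$)
$c{\left(Z \right)} = -25 + 5 Z^{3}$ ($c{\left(Z \right)} = -25 + 5 Z Z Z = -25 + 5 Z^{2} Z = -25 + 5 Z^{3}$)
$\left(Q{\left(I{\left(-1 - -3,6 \right)} \right)} + c{\left(s{\left(-1 \right)} \right)}\right) 2 = \left(5 + \left(-25 + 5 \left(-5 - 1\right)^{3}\right)\right) 2 = \left(5 + \left(-25 + 5 \left(-6\right)^{3}\right)\right) 2 = \left(5 + \left(-25 + 5 \left(-216\right)\right)\right) 2 = \left(5 - 1105\right) 2 = \left(-1100\right) 2 = -2200$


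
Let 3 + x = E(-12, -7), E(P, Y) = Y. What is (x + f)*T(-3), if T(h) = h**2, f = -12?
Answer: -198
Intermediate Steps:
x = -10 (x = -3 - 7 = -10)
(x + f)*T(-3) = (-10 - 12)*(-3)**2 = -22*9 = -198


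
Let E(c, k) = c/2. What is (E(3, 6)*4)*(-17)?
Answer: -102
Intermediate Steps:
E(c, k) = c/2 (E(c, k) = c*(½) = c/2)
(E(3, 6)*4)*(-17) = (((½)*3)*4)*(-17) = ((3/2)*4)*(-17) = 6*(-17) = -102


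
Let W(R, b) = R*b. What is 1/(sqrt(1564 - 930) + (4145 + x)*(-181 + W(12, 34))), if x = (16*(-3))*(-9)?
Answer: 1038979/1079477361807 - sqrt(634)/1079477361807 ≈ 9.6246e-7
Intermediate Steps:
x = 432 (x = -48*(-9) = 432)
1/(sqrt(1564 - 930) + (4145 + x)*(-181 + W(12, 34))) = 1/(sqrt(1564 - 930) + (4145 + 432)*(-181 + 12*34)) = 1/(sqrt(634) + 4577*(-181 + 408)) = 1/(sqrt(634) + 4577*227) = 1/(sqrt(634) + 1038979) = 1/(1038979 + sqrt(634))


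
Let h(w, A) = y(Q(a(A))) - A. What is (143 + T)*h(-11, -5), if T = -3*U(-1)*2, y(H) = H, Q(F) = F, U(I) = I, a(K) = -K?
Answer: 1490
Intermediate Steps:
T = 6 (T = -3*(-1)*2 = 3*2 = 6)
h(w, A) = -2*A (h(w, A) = -A - A = -2*A)
(143 + T)*h(-11, -5) = (143 + 6)*(-2*(-5)) = 149*10 = 1490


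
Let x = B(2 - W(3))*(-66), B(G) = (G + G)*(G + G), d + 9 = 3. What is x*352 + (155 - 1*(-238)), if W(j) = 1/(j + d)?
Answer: -1516645/3 ≈ -5.0555e+5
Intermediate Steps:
d = -6 (d = -9 + 3 = -6)
W(j) = 1/(-6 + j) (W(j) = 1/(j - 6) = 1/(-6 + j))
B(G) = 4*G**2 (B(G) = (2*G)*(2*G) = 4*G**2)
x = -4312/3 (x = (4*(2 - 1/(-6 + 3))**2)*(-66) = (4*(2 - 1/(-3))**2)*(-66) = (4*(2 - 1*(-1/3))**2)*(-66) = (4*(2 + 1/3)**2)*(-66) = (4*(7/3)**2)*(-66) = (4*(49/9))*(-66) = (196/9)*(-66) = -4312/3 ≈ -1437.3)
x*352 + (155 - 1*(-238)) = -4312/3*352 + (155 - 1*(-238)) = -1517824/3 + (155 + 238) = -1517824/3 + 393 = -1516645/3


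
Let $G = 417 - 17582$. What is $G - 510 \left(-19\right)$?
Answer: $-7475$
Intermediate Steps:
$G = -17165$
$G - 510 \left(-19\right) = -17165 - 510 \left(-19\right) = -17165 - -9690 = -17165 + 9690 = -7475$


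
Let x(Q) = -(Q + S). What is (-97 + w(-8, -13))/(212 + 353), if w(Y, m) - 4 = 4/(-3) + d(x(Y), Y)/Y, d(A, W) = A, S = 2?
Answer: -1141/6780 ≈ -0.16829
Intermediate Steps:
x(Q) = -2 - Q (x(Q) = -(Q + 2) = -(2 + Q) = -2 - Q)
w(Y, m) = 8/3 + (-2 - Y)/Y (w(Y, m) = 4 + (4/(-3) + (-2 - Y)/Y) = 4 + (4*(-1/3) + (-2 - Y)/Y) = 4 + (-4/3 + (-2 - Y)/Y) = 8/3 + (-2 - Y)/Y)
(-97 + w(-8, -13))/(212 + 353) = (-97 + (5/3 - 2/(-8)))/(212 + 353) = (-97 + (5/3 - 2*(-1/8)))/565 = (-97 + (5/3 + 1/4))*(1/565) = (-97 + 23/12)*(1/565) = -1141/12*1/565 = -1141/6780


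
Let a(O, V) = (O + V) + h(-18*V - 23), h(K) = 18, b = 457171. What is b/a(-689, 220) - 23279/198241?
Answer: -8240048640/8127881 ≈ -1013.8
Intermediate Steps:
a(O, V) = 18 + O + V (a(O, V) = (O + V) + 18 = 18 + O + V)
b/a(-689, 220) - 23279/198241 = 457171/(18 - 689 + 220) - 23279/198241 = 457171/(-451) - 23279*1/198241 = 457171*(-1/451) - 23279/198241 = -41561/41 - 23279/198241 = -8240048640/8127881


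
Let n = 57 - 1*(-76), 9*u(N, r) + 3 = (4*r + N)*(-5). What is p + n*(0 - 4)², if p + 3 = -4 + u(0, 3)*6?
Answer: 2079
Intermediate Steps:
u(N, r) = -⅓ - 20*r/9 - 5*N/9 (u(N, r) = -⅓ + ((4*r + N)*(-5))/9 = -⅓ + ((N + 4*r)*(-5))/9 = -⅓ + (-20*r - 5*N)/9 = -⅓ + (-20*r/9 - 5*N/9) = -⅓ - 20*r/9 - 5*N/9)
n = 133 (n = 57 + 76 = 133)
p = -49 (p = -3 + (-4 + (-⅓ - 20/9*3 - 5/9*0)*6) = -3 + (-4 + (-⅓ - 20/3 + 0)*6) = -3 + (-4 - 7*6) = -3 + (-4 - 42) = -3 - 46 = -49)
p + n*(0 - 4)² = -49 + 133*(0 - 4)² = -49 + 133*(-4)² = -49 + 133*16 = -49 + 2128 = 2079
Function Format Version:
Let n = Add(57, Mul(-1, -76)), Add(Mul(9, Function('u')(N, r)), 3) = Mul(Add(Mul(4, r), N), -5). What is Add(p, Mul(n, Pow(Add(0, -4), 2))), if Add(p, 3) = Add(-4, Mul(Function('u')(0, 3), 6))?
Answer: 2079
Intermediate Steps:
Function('u')(N, r) = Add(Rational(-1, 3), Mul(Rational(-20, 9), r), Mul(Rational(-5, 9), N)) (Function('u')(N, r) = Add(Rational(-1, 3), Mul(Rational(1, 9), Mul(Add(Mul(4, r), N), -5))) = Add(Rational(-1, 3), Mul(Rational(1, 9), Mul(Add(N, Mul(4, r)), -5))) = Add(Rational(-1, 3), Mul(Rational(1, 9), Add(Mul(-20, r), Mul(-5, N)))) = Add(Rational(-1, 3), Add(Mul(Rational(-20, 9), r), Mul(Rational(-5, 9), N))) = Add(Rational(-1, 3), Mul(Rational(-20, 9), r), Mul(Rational(-5, 9), N)))
n = 133 (n = Add(57, 76) = 133)
p = -49 (p = Add(-3, Add(-4, Mul(Add(Rational(-1, 3), Mul(Rational(-20, 9), 3), Mul(Rational(-5, 9), 0)), 6))) = Add(-3, Add(-4, Mul(Add(Rational(-1, 3), Rational(-20, 3), 0), 6))) = Add(-3, Add(-4, Mul(-7, 6))) = Add(-3, Add(-4, -42)) = Add(-3, -46) = -49)
Add(p, Mul(n, Pow(Add(0, -4), 2))) = Add(-49, Mul(133, Pow(Add(0, -4), 2))) = Add(-49, Mul(133, Pow(-4, 2))) = Add(-49, Mul(133, 16)) = Add(-49, 2128) = 2079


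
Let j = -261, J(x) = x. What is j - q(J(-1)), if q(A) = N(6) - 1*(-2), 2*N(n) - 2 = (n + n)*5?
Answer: -294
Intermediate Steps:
N(n) = 1 + 5*n (N(n) = 1 + ((n + n)*5)/2 = 1 + ((2*n)*5)/2 = 1 + (10*n)/2 = 1 + 5*n)
q(A) = 33 (q(A) = (1 + 5*6) - 1*(-2) = (1 + 30) + 2 = 31 + 2 = 33)
j - q(J(-1)) = -261 - 1*33 = -261 - 33 = -294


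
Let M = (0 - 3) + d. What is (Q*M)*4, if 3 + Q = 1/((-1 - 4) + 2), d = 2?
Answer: 40/3 ≈ 13.333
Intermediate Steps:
M = -1 (M = (0 - 3) + 2 = -3 + 2 = -1)
Q = -10/3 (Q = -3 + 1/((-1 - 4) + 2) = -3 + 1/(-5 + 2) = -3 + 1/(-3) = -3 - ⅓ = -10/3 ≈ -3.3333)
(Q*M)*4 = -10/3*(-1)*4 = (10/3)*4 = 40/3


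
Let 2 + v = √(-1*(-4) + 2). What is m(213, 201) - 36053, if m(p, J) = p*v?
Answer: -36479 + 213*√6 ≈ -35957.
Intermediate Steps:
v = -2 + √6 (v = -2 + √(-1*(-4) + 2) = -2 + √(4 + 2) = -2 + √6 ≈ 0.44949)
m(p, J) = p*(-2 + √6)
m(213, 201) - 36053 = 213*(-2 + √6) - 36053 = (-426 + 213*√6) - 36053 = -36479 + 213*√6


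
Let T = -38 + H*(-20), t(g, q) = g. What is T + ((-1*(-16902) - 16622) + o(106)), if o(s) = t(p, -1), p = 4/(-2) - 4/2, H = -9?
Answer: 418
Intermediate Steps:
p = -4 (p = 4*(-½) - 4*½ = -2 - 2 = -4)
o(s) = -4
T = 142 (T = -38 - 9*(-20) = -38 + 180 = 142)
T + ((-1*(-16902) - 16622) + o(106)) = 142 + ((-1*(-16902) - 16622) - 4) = 142 + ((16902 - 16622) - 4) = 142 + (280 - 4) = 142 + 276 = 418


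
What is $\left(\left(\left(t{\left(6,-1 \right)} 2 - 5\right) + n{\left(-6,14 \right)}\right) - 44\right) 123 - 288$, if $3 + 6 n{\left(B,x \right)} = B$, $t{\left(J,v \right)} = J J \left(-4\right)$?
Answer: $- \frac{83847}{2} \approx -41924.0$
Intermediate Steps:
$t{\left(J,v \right)} = - 4 J^{2}$ ($t{\left(J,v \right)} = J^{2} \left(-4\right) = - 4 J^{2}$)
$n{\left(B,x \right)} = - \frac{1}{2} + \frac{B}{6}$
$\left(\left(\left(t{\left(6,-1 \right)} 2 - 5\right) + n{\left(-6,14 \right)}\right) - 44\right) 123 - 288 = \left(\left(\left(- 4 \cdot 6^{2} \cdot 2 - 5\right) + \left(- \frac{1}{2} + \frac{1}{6} \left(-6\right)\right)\right) - 44\right) 123 - 288 = \left(\left(\left(\left(-4\right) 36 \cdot 2 - 5\right) - \frac{3}{2}\right) - 44\right) 123 - 288 = \left(\left(\left(\left(-144\right) 2 - 5\right) - \frac{3}{2}\right) - 44\right) 123 - 288 = \left(\left(\left(-288 - 5\right) - \frac{3}{2}\right) - 44\right) 123 - 288 = \left(\left(-293 - \frac{3}{2}\right) - 44\right) 123 - 288 = \left(- \frac{589}{2} - 44\right) 123 - 288 = \left(- \frac{677}{2}\right) 123 - 288 = - \frac{83271}{2} - 288 = - \frac{83847}{2}$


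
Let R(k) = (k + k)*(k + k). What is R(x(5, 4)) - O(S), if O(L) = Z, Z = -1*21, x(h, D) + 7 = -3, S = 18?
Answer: 421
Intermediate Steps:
x(h, D) = -10 (x(h, D) = -7 - 3 = -10)
Z = -21
O(L) = -21
R(k) = 4*k**2 (R(k) = (2*k)*(2*k) = 4*k**2)
R(x(5, 4)) - O(S) = 4*(-10)**2 - 1*(-21) = 4*100 + 21 = 400 + 21 = 421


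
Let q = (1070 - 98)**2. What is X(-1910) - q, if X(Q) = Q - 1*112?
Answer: -946806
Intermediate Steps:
q = 944784 (q = 972**2 = 944784)
X(Q) = -112 + Q (X(Q) = Q - 112 = -112 + Q)
X(-1910) - q = (-112 - 1910) - 1*944784 = -2022 - 944784 = -946806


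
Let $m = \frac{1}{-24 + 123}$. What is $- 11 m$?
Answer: $- \frac{1}{9} \approx -0.11111$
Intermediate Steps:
$m = \frac{1}{99} \approx 0.010101$
$- 11 m = \left(-11\right) \frac{1}{99} = - \frac{1}{9}$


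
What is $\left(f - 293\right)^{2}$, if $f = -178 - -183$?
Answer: $82944$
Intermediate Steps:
$f = 5$ ($f = -178 + 183 = 5$)
$\left(f - 293\right)^{2} = \left(5 - 293\right)^{2} = \left(-288\right)^{2} = 82944$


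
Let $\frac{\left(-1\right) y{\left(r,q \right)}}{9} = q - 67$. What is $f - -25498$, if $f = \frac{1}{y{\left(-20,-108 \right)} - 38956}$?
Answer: $\frac{953140737}{37381} \approx 25498.0$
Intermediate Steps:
$y{\left(r,q \right)} = 603 - 9 q$ ($y{\left(r,q \right)} = - 9 \left(q - 67\right) = - 9 \left(-67 + q\right) = 603 - 9 q$)
$f = - \frac{1}{37381}$ ($f = \frac{1}{\left(603 - -972\right) - 38956} = \frac{1}{\left(603 + 972\right) - 38956} = \frac{1}{1575 - 38956} = \frac{1}{-37381} = - \frac{1}{37381} \approx -2.6752 \cdot 10^{-5}$)
$f - -25498 = - \frac{1}{37381} - -25498 = - \frac{1}{37381} + 25498 = \frac{953140737}{37381}$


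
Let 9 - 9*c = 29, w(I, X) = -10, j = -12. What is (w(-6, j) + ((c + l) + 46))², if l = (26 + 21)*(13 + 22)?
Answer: 228281881/81 ≈ 2.8183e+6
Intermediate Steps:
c = -20/9 (c = 1 - ⅑*29 = 1 - 29/9 = -20/9 ≈ -2.2222)
l = 1645 (l = 47*35 = 1645)
(w(-6, j) + ((c + l) + 46))² = (-10 + ((-20/9 + 1645) + 46))² = (-10 + (14785/9 + 46))² = (-10 + 15199/9)² = (15109/9)² = 228281881/81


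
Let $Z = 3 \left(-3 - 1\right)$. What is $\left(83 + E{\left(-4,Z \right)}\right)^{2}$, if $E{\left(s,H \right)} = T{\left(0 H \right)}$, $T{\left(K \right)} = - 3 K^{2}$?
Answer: $6889$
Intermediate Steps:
$Z = -12$ ($Z = 3 \left(-4\right) = -12$)
$E{\left(s,H \right)} = 0$ ($E{\left(s,H \right)} = - 3 \left(0 H\right)^{2} = - 3 \cdot 0^{2} = \left(-3\right) 0 = 0$)
$\left(83 + E{\left(-4,Z \right)}\right)^{2} = \left(83 + 0\right)^{2} = 83^{2} = 6889$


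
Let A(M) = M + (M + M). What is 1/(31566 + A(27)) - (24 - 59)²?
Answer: -38767574/31647 ≈ -1225.0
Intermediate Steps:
A(M) = 3*M (A(M) = M + 2*M = 3*M)
1/(31566 + A(27)) - (24 - 59)² = 1/(31566 + 3*27) - (24 - 59)² = 1/(31566 + 81) - 1*(-35)² = 1/31647 - 1*1225 = 1/31647 - 1225 = -38767574/31647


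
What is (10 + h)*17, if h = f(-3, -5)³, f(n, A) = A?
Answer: -1955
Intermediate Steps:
h = -125 (h = (-5)³ = -125)
(10 + h)*17 = (10 - 125)*17 = -115*17 = -1955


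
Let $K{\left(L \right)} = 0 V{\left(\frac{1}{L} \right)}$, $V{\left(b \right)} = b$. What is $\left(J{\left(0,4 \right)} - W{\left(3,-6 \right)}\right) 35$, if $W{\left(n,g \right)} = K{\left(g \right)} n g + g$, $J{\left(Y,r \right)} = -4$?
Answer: $70$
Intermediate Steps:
$K{\left(L \right)} = 0$ ($K{\left(L \right)} = \frac{0}{L} = 0$)
$W{\left(n,g \right)} = g$ ($W{\left(n,g \right)} = 0 n g + g = 0 g + g = 0 + g = g$)
$\left(J{\left(0,4 \right)} - W{\left(3,-6 \right)}\right) 35 = \left(-4 - -6\right) 35 = \left(-4 + 6\right) 35 = 2 \cdot 35 = 70$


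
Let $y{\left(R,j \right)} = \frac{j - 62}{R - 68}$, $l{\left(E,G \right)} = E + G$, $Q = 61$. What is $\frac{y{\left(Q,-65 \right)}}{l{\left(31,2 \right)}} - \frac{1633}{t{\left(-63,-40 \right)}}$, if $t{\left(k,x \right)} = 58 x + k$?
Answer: $\frac{679864}{550473} \approx 1.2351$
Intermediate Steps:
$t{\left(k,x \right)} = k + 58 x$
$y{\left(R,j \right)} = \frac{-62 + j}{-68 + R}$
$\frac{y{\left(Q,-65 \right)}}{l{\left(31,2 \right)}} - \frac{1633}{t{\left(-63,-40 \right)}} = \frac{\frac{1}{-68 + 61} \left(-62 - 65\right)}{31 + 2} - \frac{1633}{-63 + 58 \left(-40\right)} = \frac{\frac{1}{-7} \left(-127\right)}{33} - \frac{1633}{-63 - 2320} = \left(- \frac{1}{7}\right) \left(-127\right) \frac{1}{33} - \frac{1633}{-2383} = \frac{127}{7} \cdot \frac{1}{33} - - \frac{1633}{2383} = \frac{127}{231} + \frac{1633}{2383} = \frac{679864}{550473}$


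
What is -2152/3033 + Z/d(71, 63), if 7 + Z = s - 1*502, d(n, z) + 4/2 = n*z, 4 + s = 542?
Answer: -9533635/13560543 ≈ -0.70304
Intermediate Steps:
s = 538 (s = -4 + 542 = 538)
d(n, z) = -2 + n*z
Z = 29 (Z = -7 + (538 - 1*502) = -7 + (538 - 502) = -7 + 36 = 29)
-2152/3033 + Z/d(71, 63) = -2152/3033 + 29/(-2 + 71*63) = -2152*1/3033 + 29/(-2 + 4473) = -2152/3033 + 29/4471 = -9533635/13560543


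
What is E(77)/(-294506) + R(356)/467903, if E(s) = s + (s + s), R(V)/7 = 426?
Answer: 770131299/137800240918 ≈ 0.0055888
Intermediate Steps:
R(V) = 2982 (R(V) = 7*426 = 2982)
E(s) = 3*s (E(s) = s + 2*s = 3*s)
E(77)/(-294506) + R(356)/467903 = (3*77)/(-294506) + 2982/467903 = 231*(-1/294506) + 2982*(1/467903) = -231/294506 + 2982/467903 = 770131299/137800240918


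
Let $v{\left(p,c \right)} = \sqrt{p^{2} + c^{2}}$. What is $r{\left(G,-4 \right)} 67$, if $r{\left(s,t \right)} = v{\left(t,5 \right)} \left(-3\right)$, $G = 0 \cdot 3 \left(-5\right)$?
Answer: $- 201 \sqrt{41} \approx -1287.0$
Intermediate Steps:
$v{\left(p,c \right)} = \sqrt{c^{2} + p^{2}}$
$G = 0$ ($G = 0 \left(-5\right) = 0$)
$r{\left(s,t \right)} = - 3 \sqrt{25 + t^{2}}$ ($r{\left(s,t \right)} = \sqrt{5^{2} + t^{2}} \left(-3\right) = \sqrt{25 + t^{2}} \left(-3\right) = - 3 \sqrt{25 + t^{2}}$)
$r{\left(G,-4 \right)} 67 = - 3 \sqrt{25 + \left(-4\right)^{2}} \cdot 67 = - 3 \sqrt{25 + 16} \cdot 67 = - 3 \sqrt{41} \cdot 67 = - 201 \sqrt{41}$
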